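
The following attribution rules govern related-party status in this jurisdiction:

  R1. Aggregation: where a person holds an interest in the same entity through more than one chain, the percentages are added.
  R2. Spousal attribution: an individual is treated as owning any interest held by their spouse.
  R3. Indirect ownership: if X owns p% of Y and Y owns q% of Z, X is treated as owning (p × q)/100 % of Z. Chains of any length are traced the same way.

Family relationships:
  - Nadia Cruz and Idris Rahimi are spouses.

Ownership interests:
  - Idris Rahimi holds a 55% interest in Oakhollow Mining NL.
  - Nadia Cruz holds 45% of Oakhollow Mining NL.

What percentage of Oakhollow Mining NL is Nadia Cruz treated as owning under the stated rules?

By spousal attribution (R2), Nadia Cruz is treated as also owning Idris Rahimi's interest in Oakhollow Mining NL, giving 45% + 55% = 100%.
Direct interest in Oakhollow Mining NL: 100%.

100%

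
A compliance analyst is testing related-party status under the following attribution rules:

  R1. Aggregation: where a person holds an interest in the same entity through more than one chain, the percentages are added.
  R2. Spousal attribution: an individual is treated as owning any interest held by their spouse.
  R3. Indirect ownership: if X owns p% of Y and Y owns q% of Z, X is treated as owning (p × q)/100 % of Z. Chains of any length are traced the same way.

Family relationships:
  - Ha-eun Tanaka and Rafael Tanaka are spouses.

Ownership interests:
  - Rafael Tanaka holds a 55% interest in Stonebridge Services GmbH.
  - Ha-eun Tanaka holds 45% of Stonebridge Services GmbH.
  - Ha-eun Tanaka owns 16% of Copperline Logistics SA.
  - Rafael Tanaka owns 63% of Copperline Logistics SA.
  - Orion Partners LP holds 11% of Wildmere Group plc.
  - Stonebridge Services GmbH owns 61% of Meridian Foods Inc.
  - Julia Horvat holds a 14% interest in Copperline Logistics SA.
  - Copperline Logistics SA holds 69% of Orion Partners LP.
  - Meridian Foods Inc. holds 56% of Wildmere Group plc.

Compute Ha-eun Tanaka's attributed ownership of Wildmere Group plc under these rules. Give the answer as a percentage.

By spousal attribution (R2), Ha-eun Tanaka is treated as also owning Rafael Tanaka's interest in Stonebridge Services GmbH, giving 45% + 55% = 100%.
By spousal attribution (R2), Ha-eun Tanaka is treated as also owning Rafael Tanaka's interest in Copperline Logistics SA, giving 16% + 63% = 79%.
Chain via Stonebridge Services GmbH → Meridian Foods Inc. (R3): 100% × 61% × 56% = 34.16% of Wildmere Group plc.
Chain via Copperline Logistics SA → Orion Partners LP (R3): 79% × 69% × 11% = 5.9961% of Wildmere Group plc.
Aggregating (R1): 34.16% + 5.9961% = 40.1561%.

40.1561%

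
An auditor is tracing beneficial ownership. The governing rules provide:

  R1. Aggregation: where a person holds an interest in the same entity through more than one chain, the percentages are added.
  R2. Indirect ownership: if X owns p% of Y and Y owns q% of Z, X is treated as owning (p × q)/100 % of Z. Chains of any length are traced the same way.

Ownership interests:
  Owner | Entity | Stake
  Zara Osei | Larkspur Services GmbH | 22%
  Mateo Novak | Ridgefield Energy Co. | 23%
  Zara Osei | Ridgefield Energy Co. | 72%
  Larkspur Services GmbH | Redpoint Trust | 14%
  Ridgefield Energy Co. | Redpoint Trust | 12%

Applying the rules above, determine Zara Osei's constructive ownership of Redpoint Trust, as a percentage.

11.72%

Chain via Larkspur Services GmbH (R2): 22% × 14% = 3.08% of Redpoint Trust.
Chain via Ridgefield Energy Co. (R2): 72% × 12% = 8.64% of Redpoint Trust.
Aggregating (R1): 3.08% + 8.64% = 11.72%.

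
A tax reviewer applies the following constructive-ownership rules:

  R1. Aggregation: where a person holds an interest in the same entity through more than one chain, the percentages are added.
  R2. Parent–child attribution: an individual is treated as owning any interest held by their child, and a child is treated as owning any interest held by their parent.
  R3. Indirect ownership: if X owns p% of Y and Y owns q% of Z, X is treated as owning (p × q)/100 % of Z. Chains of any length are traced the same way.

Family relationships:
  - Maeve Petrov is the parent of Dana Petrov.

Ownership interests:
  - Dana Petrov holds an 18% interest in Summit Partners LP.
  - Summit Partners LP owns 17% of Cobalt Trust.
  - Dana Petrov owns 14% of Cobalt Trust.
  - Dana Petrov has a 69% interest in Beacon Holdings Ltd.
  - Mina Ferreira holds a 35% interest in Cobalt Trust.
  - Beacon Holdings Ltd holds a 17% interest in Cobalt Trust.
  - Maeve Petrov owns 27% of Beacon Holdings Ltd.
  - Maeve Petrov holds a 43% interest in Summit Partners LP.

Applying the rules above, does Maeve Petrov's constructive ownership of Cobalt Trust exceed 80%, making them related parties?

No

By parent–child attribution (R2), Maeve Petrov is treated as also owning Dana Petrov's interest in Summit Partners LP, giving 43% + 18% = 61%.
By parent–child attribution (R2), Maeve Petrov is treated as also owning Dana Petrov's interest in Beacon Holdings Ltd, giving 27% + 69% = 96%.
By parent–child attribution (R2), Maeve Petrov is treated as owning Dana Petrov's 14% interest in Cobalt Trust.
Chain via Summit Partners LP (R3): 61% × 17% = 10.37% of Cobalt Trust.
Chain via Beacon Holdings Ltd (R3): 96% × 17% = 16.32% of Cobalt Trust.
Direct interest in Cobalt Trust: 14%.
Aggregating (R1): 10.37% + 16.32% + 14% = 40.69%.
40.69% does not exceed the 80% threshold, so Maeve is not a related party to Cobalt Trust.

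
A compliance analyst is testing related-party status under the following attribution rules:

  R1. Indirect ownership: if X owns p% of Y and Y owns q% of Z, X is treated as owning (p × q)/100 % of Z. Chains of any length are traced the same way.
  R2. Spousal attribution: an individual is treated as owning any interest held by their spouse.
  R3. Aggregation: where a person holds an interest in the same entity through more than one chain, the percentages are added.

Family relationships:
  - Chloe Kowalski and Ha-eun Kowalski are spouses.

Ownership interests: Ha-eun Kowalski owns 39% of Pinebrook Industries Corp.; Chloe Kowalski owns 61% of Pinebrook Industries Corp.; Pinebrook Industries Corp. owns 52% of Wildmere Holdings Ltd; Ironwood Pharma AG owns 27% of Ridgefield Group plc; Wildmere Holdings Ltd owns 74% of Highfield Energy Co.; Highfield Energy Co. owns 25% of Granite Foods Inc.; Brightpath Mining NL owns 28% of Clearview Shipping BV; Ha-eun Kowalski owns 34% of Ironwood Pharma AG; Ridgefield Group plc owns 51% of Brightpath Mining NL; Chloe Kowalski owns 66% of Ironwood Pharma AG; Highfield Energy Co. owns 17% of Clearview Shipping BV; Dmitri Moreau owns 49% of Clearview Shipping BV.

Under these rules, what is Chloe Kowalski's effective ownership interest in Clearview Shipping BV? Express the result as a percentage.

10.3972%

By spousal attribution (R2), Chloe Kowalski is treated as also owning Ha-eun Kowalski's interest in Pinebrook Industries Corp, giving 61% + 39% = 100%.
By spousal attribution (R2), Chloe Kowalski is treated as also owning Ha-eun Kowalski's interest in Ironwood Pharma AG, giving 66% + 34% = 100%.
Chain via Pinebrook Industries Corp. → Wildmere Holdings Ltd → Highfield Energy Co. (R1): 100% × 52% × 74% × 17% = 6.5416% of Clearview Shipping BV.
Chain via Ironwood Pharma AG → Ridgefield Group plc → Brightpath Mining NL (R1): 100% × 27% × 51% × 28% = 3.8556% of Clearview Shipping BV.
Aggregating (R3): 6.5416% + 3.8556% = 10.3972%.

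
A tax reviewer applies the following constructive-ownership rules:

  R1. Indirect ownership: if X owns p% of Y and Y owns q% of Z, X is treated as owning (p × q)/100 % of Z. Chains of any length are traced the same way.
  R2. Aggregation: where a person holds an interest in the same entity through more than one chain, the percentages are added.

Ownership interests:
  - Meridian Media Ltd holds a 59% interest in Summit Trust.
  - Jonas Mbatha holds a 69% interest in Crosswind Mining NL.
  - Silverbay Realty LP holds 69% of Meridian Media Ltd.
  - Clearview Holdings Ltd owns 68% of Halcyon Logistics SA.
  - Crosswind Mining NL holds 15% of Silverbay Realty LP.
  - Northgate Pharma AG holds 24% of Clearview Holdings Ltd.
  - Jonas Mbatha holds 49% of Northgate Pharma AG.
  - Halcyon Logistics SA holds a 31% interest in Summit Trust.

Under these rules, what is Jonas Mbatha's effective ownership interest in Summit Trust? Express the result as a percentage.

Chain via Northgate Pharma AG → Clearview Holdings Ltd → Halcyon Logistics SA (R1): 49% × 24% × 68% × 31% = 2.479008% of Summit Trust.
Chain via Crosswind Mining NL → Silverbay Realty LP → Meridian Media Ltd (R1): 69% × 15% × 69% × 59% = 4.213485% of Summit Trust.
Aggregating (R2): 2.479008% + 4.213485% = 6.692493%.

6.692493%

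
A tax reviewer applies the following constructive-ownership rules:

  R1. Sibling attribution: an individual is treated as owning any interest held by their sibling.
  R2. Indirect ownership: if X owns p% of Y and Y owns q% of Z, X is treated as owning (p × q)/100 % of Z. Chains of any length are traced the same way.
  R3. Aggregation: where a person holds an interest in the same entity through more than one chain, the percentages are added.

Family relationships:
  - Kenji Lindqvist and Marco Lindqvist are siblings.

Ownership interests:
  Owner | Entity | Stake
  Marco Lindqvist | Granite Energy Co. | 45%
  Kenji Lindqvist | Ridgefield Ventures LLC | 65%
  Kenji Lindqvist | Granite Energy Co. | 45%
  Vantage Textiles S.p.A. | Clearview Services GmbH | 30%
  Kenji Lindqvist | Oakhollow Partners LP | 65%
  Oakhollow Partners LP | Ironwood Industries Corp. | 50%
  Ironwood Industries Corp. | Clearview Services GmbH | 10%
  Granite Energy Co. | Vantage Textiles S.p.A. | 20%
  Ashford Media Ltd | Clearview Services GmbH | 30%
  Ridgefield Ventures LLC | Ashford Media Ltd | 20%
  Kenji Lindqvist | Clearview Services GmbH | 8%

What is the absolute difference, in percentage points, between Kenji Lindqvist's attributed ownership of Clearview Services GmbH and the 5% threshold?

15.55

By sibling attribution (R1), Kenji Lindqvist is treated as also owning Marco Lindqvist's interest in Granite Energy Co, giving 45% + 45% = 90%.
Chain via Ridgefield Ventures LLC → Ashford Media Ltd (R2): 65% × 20% × 30% = 3.9% of Clearview Services GmbH.
Chain via Oakhollow Partners LP → Ironwood Industries Corp. (R2): 65% × 50% × 10% = 3.25% of Clearview Services GmbH.
Chain via Granite Energy Co. → Vantage Textiles S.p.A. (R2): 90% × 20% × 30% = 5.4% of Clearview Services GmbH.
Direct interest in Clearview Services GmbH: 8%.
Aggregating (R3): 3.9% + 3.25% + 5.4% + 8% = 20.55%.
20.55% exceeds the 5% threshold by 15.55 percentage points.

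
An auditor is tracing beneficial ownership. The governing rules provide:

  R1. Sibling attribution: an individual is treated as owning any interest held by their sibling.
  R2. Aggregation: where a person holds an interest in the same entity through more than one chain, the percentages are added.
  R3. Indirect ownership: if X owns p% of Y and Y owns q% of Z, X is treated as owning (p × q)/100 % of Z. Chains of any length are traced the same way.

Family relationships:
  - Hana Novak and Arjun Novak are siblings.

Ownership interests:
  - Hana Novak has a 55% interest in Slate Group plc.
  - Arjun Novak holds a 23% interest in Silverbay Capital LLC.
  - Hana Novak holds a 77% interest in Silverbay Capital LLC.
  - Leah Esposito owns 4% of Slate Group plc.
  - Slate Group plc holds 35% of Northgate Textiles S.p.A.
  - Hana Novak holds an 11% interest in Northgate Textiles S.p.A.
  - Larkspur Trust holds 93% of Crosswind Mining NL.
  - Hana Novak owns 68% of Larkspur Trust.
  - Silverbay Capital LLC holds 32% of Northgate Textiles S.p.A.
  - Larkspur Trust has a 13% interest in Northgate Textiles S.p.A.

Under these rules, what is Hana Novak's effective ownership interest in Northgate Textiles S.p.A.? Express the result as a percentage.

71.09%

By sibling attribution (R1), Hana Novak is treated as also owning Arjun Novak's interest in Silverbay Capital LLC, giving 77% + 23% = 100%.
Chain via Silverbay Capital LLC (R3): 100% × 32% = 32% of Northgate Textiles S.p.A.
Chain via Larkspur Trust (R3): 68% × 13% = 8.84% of Northgate Textiles S.p.A.
Chain via Slate Group plc (R3): 55% × 35% = 19.25% of Northgate Textiles S.p.A.
Direct interest in Northgate Textiles S.p.A: 11%.
Aggregating (R2): 32% + 8.84% + 19.25% + 11% = 71.09%.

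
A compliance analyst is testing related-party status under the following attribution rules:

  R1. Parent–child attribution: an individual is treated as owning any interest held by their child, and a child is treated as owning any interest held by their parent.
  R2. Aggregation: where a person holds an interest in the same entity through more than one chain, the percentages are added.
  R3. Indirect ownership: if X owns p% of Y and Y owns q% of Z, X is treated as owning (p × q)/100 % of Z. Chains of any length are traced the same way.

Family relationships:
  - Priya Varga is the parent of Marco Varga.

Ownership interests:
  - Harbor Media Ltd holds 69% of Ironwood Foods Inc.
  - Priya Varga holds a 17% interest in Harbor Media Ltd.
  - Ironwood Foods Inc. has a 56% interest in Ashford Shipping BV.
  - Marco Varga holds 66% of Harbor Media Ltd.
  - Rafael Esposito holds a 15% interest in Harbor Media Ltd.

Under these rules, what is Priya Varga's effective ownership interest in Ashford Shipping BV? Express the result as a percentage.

By parent–child attribution (R1), Priya Varga is treated as also owning Marco Varga's interest in Harbor Media Ltd, giving 17% + 66% = 83%.
Chain via Harbor Media Ltd → Ironwood Foods Inc. (R3): 83% × 69% × 56% = 32.0712% of Ashford Shipping BV.

32.0712%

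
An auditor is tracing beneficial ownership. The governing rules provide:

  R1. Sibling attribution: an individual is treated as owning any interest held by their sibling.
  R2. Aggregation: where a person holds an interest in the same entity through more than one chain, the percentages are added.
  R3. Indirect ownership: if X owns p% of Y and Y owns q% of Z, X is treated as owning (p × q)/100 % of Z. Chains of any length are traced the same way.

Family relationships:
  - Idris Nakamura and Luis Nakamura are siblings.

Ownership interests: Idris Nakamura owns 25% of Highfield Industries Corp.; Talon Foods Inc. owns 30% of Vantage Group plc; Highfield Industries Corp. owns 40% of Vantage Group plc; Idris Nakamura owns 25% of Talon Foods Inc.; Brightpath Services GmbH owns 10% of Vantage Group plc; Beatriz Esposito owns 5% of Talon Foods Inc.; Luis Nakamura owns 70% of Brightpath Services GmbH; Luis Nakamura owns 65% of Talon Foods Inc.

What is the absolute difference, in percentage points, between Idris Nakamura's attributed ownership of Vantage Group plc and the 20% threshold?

24

By sibling attribution (R1), Idris Nakamura is treated as also owning Luis Nakamura's interest in Talon Foods Inc, giving 25% + 65% = 90%.
By sibling attribution (R1), Idris Nakamura is treated as owning Luis Nakamura's 70% interest in Brightpath Services GmbH.
Chain via Talon Foods Inc. (R3): 90% × 30% = 27% of Vantage Group plc.
Chain via Highfield Industries Corp. (R3): 25% × 40% = 10% of Vantage Group plc.
Chain via Brightpath Services GmbH (R3): 70% × 10% = 7% of Vantage Group plc.
Aggregating (R2): 27% + 10% + 7% = 44%.
44% exceeds the 20% threshold by 24 percentage points.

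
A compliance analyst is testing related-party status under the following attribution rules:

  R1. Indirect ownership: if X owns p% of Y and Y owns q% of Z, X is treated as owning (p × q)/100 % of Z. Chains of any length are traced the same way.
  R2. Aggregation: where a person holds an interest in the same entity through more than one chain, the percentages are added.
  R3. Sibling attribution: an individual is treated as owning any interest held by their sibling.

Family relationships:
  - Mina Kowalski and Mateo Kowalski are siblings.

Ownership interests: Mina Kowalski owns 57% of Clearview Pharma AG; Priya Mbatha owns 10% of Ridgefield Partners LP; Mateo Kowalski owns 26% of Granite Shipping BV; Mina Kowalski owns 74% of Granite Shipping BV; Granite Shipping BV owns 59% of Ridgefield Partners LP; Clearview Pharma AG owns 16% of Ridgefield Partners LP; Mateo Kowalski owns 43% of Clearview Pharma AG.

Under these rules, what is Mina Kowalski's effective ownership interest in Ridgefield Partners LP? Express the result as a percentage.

By sibling attribution (R3), Mina Kowalski is treated as also owning Mateo Kowalski's interest in Granite Shipping BV, giving 74% + 26% = 100%.
By sibling attribution (R3), Mina Kowalski is treated as also owning Mateo Kowalski's interest in Clearview Pharma AG, giving 57% + 43% = 100%.
Chain via Granite Shipping BV (R1): 100% × 59% = 59% of Ridgefield Partners LP.
Chain via Clearview Pharma AG (R1): 100% × 16% = 16% of Ridgefield Partners LP.
Aggregating (R2): 59% + 16% = 75%.

75%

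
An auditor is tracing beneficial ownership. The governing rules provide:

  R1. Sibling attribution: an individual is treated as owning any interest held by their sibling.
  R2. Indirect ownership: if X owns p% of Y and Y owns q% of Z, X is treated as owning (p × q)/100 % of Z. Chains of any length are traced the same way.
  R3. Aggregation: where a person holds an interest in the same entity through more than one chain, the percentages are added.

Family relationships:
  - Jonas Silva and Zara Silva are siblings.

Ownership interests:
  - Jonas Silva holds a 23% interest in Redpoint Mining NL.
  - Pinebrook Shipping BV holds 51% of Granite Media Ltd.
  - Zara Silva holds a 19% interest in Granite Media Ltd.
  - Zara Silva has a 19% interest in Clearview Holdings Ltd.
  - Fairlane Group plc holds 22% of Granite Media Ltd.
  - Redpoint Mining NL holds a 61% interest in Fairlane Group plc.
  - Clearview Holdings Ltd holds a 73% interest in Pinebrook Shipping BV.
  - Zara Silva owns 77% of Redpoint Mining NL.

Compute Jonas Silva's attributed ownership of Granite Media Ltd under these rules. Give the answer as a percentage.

By sibling attribution (R1), Jonas Silva is treated as also owning Zara Silva's interest in Redpoint Mining NL, giving 23% + 77% = 100%.
By sibling attribution (R1), Jonas Silva is treated as owning Zara Silva's 19% interest in Clearview Holdings Ltd.
By sibling attribution (R1), Jonas Silva is treated as owning Zara Silva's 19% interest in Granite Media Ltd.
Chain via Redpoint Mining NL → Fairlane Group plc (R2): 100% × 61% × 22% = 13.42% of Granite Media Ltd.
Chain via Clearview Holdings Ltd → Pinebrook Shipping BV (R2): 19% × 73% × 51% = 7.0737% of Granite Media Ltd.
Direct interest in Granite Media Ltd: 19%.
Aggregating (R3): 13.42% + 7.0737% + 19% = 39.4937%.

39.4937%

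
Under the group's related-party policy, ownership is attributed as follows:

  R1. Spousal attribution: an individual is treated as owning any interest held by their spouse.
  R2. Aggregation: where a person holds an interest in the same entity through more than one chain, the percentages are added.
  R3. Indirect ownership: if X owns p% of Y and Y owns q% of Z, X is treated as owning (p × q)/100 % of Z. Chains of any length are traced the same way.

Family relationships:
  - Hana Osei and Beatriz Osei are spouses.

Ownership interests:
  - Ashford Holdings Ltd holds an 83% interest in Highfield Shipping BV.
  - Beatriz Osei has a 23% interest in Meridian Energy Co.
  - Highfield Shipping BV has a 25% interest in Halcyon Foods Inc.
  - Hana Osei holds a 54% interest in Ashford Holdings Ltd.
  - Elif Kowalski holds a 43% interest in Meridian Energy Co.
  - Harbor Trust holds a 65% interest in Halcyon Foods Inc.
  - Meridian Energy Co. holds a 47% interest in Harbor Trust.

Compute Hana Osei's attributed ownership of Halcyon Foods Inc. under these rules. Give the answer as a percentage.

18.2315%

By spousal attribution (R1), Hana Osei is treated as owning Beatriz Osei's 23% interest in Meridian Energy Co.
Chain via Ashford Holdings Ltd → Highfield Shipping BV (R3): 54% × 83% × 25% = 11.205% of Halcyon Foods Inc.
Chain via Meridian Energy Co. → Harbor Trust (R3): 23% × 47% × 65% = 7.0265% of Halcyon Foods Inc.
Aggregating (R2): 11.205% + 7.0265% = 18.2315%.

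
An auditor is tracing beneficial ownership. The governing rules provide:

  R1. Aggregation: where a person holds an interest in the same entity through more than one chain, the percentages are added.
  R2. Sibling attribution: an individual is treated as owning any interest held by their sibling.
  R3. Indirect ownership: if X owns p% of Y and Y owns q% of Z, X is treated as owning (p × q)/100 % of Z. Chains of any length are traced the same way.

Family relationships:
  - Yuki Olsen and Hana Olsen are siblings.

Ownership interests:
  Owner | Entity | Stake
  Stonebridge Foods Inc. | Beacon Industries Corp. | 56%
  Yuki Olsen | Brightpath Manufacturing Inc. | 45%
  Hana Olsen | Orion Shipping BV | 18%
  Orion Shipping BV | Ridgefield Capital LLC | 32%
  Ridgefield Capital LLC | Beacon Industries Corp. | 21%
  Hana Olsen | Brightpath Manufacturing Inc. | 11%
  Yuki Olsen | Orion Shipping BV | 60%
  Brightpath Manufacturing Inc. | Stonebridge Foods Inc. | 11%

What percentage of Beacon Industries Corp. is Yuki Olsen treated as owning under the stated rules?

By sibling attribution (R2), Yuki Olsen is treated as also owning Hana Olsen's interest in Brightpath Manufacturing Inc, giving 45% + 11% = 56%.
By sibling attribution (R2), Yuki Olsen is treated as also owning Hana Olsen's interest in Orion Shipping BV, giving 60% + 18% = 78%.
Chain via Brightpath Manufacturing Inc. → Stonebridge Foods Inc. (R3): 56% × 11% × 56% = 3.4496% of Beacon Industries Corp.
Chain via Orion Shipping BV → Ridgefield Capital LLC (R3): 78% × 32% × 21% = 5.2416% of Beacon Industries Corp.
Aggregating (R1): 3.4496% + 5.2416% = 8.6912%.

8.6912%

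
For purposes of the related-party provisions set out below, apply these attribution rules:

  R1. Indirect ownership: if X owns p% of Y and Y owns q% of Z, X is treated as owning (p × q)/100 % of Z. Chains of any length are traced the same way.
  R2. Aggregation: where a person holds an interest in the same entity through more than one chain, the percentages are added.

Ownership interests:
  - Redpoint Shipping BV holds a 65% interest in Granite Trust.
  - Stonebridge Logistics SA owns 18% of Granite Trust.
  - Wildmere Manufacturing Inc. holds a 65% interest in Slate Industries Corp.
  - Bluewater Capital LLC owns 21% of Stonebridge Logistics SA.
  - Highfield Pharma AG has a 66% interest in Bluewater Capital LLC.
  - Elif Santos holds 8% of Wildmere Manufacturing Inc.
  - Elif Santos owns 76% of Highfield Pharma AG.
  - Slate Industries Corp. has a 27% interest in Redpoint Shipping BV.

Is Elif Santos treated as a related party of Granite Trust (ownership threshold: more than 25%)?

No

Chain via Highfield Pharma AG → Bluewater Capital LLC → Stonebridge Logistics SA (R1): 76% × 66% × 21% × 18% = 1.896048% of Granite Trust.
Chain via Wildmere Manufacturing Inc. → Slate Industries Corp. → Redpoint Shipping BV (R1): 8% × 65% × 27% × 65% = 0.9126% of Granite Trust.
Aggregating (R2): 1.896048% + 0.9126% = 2.808648%.
2.808648% does not exceed the 25% threshold, so Elif is not a related party to Granite Trust.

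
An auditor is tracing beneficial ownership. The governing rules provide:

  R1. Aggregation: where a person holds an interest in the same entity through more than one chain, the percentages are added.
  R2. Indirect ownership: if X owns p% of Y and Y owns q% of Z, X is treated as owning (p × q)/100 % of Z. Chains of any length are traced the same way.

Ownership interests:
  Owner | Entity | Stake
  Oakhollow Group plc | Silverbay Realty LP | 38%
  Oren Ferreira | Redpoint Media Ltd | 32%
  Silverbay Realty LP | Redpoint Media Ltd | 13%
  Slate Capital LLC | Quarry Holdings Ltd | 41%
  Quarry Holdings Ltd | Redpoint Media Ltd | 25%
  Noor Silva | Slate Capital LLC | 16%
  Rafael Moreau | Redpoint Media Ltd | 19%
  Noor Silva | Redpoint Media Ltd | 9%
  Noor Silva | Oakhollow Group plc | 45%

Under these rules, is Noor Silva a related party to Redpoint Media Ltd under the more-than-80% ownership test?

Chain via Oakhollow Group plc → Silverbay Realty LP (R2): 45% × 38% × 13% = 2.223% of Redpoint Media Ltd.
Chain via Slate Capital LLC → Quarry Holdings Ltd (R2): 16% × 41% × 25% = 1.64% of Redpoint Media Ltd.
Direct interest in Redpoint Media Ltd: 9%.
Aggregating (R1): 2.223% + 1.64% + 9% = 12.863%.
12.863% does not exceed the 80% threshold, so Noor is not a related party to Redpoint Media Ltd.

No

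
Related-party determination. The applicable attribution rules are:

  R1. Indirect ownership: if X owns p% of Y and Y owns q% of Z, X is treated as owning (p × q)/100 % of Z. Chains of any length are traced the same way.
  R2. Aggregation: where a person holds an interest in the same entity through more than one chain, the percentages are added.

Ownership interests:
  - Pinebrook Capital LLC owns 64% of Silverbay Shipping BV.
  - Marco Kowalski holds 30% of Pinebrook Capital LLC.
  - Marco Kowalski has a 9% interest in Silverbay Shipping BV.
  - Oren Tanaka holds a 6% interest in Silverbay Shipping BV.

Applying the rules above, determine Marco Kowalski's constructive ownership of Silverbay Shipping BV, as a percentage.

28.2%

Chain via Pinebrook Capital LLC (R1): 30% × 64% = 19.2% of Silverbay Shipping BV.
Direct interest in Silverbay Shipping BV: 9%.
Aggregating (R2): 19.2% + 9% = 28.2%.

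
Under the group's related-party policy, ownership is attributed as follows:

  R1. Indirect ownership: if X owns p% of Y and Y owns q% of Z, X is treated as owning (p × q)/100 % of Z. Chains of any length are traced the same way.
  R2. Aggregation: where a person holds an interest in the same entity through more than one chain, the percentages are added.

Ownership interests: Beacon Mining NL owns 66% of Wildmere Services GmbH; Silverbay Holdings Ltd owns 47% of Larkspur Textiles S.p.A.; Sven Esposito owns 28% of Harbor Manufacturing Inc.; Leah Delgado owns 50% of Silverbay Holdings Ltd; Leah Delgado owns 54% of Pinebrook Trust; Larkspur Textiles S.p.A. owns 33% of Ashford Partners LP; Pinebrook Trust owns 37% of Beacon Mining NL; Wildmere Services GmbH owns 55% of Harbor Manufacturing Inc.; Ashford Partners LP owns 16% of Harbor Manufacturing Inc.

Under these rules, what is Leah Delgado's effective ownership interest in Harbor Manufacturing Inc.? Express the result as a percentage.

Chain via Silverbay Holdings Ltd → Larkspur Textiles S.p.A. → Ashford Partners LP (R1): 50% × 47% × 33% × 16% = 1.2408% of Harbor Manufacturing Inc.
Chain via Pinebrook Trust → Beacon Mining NL → Wildmere Services GmbH (R1): 54% × 37% × 66% × 55% = 7.25274% of Harbor Manufacturing Inc.
Aggregating (R2): 1.2408% + 7.25274% = 8.49354%.

8.49354%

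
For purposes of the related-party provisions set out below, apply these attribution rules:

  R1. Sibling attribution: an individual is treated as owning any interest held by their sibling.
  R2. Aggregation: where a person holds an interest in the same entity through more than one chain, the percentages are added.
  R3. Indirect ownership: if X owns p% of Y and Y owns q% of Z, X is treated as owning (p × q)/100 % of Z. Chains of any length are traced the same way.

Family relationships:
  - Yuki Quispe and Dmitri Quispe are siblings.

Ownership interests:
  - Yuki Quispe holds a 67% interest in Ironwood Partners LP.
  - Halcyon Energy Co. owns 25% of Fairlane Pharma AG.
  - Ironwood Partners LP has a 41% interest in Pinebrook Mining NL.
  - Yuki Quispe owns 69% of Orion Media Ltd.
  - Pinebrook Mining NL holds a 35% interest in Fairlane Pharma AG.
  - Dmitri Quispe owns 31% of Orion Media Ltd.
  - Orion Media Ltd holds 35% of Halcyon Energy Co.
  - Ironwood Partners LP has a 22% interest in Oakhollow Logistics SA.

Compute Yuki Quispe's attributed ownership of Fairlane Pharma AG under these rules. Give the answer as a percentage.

18.3645%

By sibling attribution (R1), Yuki Quispe is treated as also owning Dmitri Quispe's interest in Orion Media Ltd, giving 69% + 31% = 100%.
Chain via Orion Media Ltd → Halcyon Energy Co. (R3): 100% × 35% × 25% = 8.75% of Fairlane Pharma AG.
Chain via Ironwood Partners LP → Pinebrook Mining NL (R3): 67% × 41% × 35% = 9.6145% of Fairlane Pharma AG.
Aggregating (R2): 8.75% + 9.6145% = 18.3645%.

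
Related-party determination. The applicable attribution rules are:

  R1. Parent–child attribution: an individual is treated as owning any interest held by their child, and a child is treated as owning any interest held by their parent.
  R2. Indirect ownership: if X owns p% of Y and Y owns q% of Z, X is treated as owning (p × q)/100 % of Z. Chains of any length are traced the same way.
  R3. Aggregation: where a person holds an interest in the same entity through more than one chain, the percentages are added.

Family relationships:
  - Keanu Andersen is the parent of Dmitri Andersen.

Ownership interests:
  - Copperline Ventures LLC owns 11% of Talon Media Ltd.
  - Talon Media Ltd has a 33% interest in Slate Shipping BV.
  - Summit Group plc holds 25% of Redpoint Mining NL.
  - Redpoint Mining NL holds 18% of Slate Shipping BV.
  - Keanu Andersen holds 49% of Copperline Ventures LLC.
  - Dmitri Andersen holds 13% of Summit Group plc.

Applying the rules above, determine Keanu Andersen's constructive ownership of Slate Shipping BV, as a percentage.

2.3637%

By parent–child attribution (R1), Keanu Andersen is treated as owning Dmitri Andersen's 13% interest in Summit Group plc.
Chain via Copperline Ventures LLC → Talon Media Ltd (R2): 49% × 11% × 33% = 1.7787% of Slate Shipping BV.
Chain via Summit Group plc → Redpoint Mining NL (R2): 13% × 25% × 18% = 0.585% of Slate Shipping BV.
Aggregating (R3): 1.7787% + 0.585% = 2.3637%.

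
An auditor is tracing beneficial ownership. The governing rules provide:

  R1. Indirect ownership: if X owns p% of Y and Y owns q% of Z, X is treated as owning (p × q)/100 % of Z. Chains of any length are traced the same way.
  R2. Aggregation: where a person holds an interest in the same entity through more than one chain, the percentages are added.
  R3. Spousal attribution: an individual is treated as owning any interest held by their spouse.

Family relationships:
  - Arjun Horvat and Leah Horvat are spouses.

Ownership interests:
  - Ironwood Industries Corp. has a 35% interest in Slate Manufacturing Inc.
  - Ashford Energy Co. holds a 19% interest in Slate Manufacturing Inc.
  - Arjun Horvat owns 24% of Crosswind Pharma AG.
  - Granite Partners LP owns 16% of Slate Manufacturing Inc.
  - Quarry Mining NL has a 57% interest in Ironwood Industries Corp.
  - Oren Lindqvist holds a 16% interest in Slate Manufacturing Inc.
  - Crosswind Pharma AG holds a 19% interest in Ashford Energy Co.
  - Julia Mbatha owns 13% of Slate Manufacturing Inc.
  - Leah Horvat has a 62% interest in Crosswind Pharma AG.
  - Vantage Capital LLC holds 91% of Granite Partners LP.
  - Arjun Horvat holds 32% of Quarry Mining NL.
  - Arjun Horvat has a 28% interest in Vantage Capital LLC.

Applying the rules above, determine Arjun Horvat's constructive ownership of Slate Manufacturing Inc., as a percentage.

13.5654%

By spousal attribution (R3), Arjun Horvat is treated as also owning Leah Horvat's interest in Crosswind Pharma AG, giving 24% + 62% = 86%.
Chain via Vantage Capital LLC → Granite Partners LP (R1): 28% × 91% × 16% = 4.0768% of Slate Manufacturing Inc.
Chain via Quarry Mining NL → Ironwood Industries Corp. (R1): 32% × 57% × 35% = 6.384% of Slate Manufacturing Inc.
Chain via Crosswind Pharma AG → Ashford Energy Co. (R1): 86% × 19% × 19% = 3.1046% of Slate Manufacturing Inc.
Aggregating (R2): 4.0768% + 6.384% + 3.1046% = 13.5654%.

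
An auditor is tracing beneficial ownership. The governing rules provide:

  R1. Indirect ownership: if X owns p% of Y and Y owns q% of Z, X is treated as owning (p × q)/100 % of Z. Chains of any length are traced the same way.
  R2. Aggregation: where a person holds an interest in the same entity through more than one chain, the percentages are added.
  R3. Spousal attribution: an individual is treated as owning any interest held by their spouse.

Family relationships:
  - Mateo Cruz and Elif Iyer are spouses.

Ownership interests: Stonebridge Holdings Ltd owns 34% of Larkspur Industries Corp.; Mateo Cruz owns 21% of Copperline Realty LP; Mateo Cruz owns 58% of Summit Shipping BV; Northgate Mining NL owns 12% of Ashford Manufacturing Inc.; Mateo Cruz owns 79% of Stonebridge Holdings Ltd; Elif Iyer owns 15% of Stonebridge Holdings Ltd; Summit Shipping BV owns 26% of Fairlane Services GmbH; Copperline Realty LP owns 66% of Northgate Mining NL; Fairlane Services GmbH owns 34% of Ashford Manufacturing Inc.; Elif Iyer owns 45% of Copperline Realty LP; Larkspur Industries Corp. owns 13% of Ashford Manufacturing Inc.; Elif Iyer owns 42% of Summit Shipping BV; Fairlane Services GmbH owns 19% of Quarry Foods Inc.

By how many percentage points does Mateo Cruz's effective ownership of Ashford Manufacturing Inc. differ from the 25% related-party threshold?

6.778

By spousal attribution (R3), Mateo Cruz is treated as also owning Elif Iyer's interest in Copperline Realty LP, giving 21% + 45% = 66%.
By spousal attribution (R3), Mateo Cruz is treated as also owning Elif Iyer's interest in Summit Shipping BV, giving 58% + 42% = 100%.
By spousal attribution (R3), Mateo Cruz is treated as also owning Elif Iyer's interest in Stonebridge Holdings Ltd, giving 79% + 15% = 94%.
Chain via Copperline Realty LP → Northgate Mining NL (R1): 66% × 66% × 12% = 5.2272% of Ashford Manufacturing Inc.
Chain via Summit Shipping BV → Fairlane Services GmbH (R1): 100% × 26% × 34% = 8.84% of Ashford Manufacturing Inc.
Chain via Stonebridge Holdings Ltd → Larkspur Industries Corp. (R1): 94% × 34% × 13% = 4.1548% of Ashford Manufacturing Inc.
Aggregating (R2): 5.2272% + 8.84% + 4.1548% = 18.222%.
18.222% falls short of the 25% threshold by 6.778 percentage points.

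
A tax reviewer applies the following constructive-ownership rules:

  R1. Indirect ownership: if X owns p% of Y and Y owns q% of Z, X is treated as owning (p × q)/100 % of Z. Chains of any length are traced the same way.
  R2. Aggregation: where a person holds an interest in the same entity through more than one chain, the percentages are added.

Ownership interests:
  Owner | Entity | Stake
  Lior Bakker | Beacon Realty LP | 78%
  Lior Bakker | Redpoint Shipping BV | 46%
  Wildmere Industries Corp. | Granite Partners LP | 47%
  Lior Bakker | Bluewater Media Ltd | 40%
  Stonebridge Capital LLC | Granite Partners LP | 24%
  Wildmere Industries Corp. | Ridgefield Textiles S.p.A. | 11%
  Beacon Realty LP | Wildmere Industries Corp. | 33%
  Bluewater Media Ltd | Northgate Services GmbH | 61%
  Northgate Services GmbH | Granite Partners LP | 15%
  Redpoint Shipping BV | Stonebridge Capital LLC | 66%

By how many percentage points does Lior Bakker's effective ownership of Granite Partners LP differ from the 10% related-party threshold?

Chain via Redpoint Shipping BV → Stonebridge Capital LLC (R1): 46% × 66% × 24% = 7.2864% of Granite Partners LP.
Chain via Beacon Realty LP → Wildmere Industries Corp. (R1): 78% × 33% × 47% = 12.0978% of Granite Partners LP.
Chain via Bluewater Media Ltd → Northgate Services GmbH (R1): 40% × 61% × 15% = 3.66% of Granite Partners LP.
Aggregating (R2): 7.2864% + 12.0978% + 3.66% = 23.0442%.
23.0442% exceeds the 10% threshold by 13.0442 percentage points.

13.0442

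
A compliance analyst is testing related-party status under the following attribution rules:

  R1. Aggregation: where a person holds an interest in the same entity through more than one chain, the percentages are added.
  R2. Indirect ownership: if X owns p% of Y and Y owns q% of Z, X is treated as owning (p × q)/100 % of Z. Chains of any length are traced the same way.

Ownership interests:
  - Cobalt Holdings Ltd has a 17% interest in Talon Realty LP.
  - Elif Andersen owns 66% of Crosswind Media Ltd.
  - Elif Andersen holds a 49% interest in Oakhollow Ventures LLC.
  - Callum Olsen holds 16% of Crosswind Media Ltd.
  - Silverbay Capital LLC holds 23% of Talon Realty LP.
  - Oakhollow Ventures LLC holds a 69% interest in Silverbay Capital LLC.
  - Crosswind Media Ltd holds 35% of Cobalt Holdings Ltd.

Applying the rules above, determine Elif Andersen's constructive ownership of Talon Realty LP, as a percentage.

Chain via Crosswind Media Ltd → Cobalt Holdings Ltd (R2): 66% × 35% × 17% = 3.927% of Talon Realty LP.
Chain via Oakhollow Ventures LLC → Silverbay Capital LLC (R2): 49% × 69% × 23% = 7.7763% of Talon Realty LP.
Aggregating (R1): 3.927% + 7.7763% = 11.7033%.

11.7033%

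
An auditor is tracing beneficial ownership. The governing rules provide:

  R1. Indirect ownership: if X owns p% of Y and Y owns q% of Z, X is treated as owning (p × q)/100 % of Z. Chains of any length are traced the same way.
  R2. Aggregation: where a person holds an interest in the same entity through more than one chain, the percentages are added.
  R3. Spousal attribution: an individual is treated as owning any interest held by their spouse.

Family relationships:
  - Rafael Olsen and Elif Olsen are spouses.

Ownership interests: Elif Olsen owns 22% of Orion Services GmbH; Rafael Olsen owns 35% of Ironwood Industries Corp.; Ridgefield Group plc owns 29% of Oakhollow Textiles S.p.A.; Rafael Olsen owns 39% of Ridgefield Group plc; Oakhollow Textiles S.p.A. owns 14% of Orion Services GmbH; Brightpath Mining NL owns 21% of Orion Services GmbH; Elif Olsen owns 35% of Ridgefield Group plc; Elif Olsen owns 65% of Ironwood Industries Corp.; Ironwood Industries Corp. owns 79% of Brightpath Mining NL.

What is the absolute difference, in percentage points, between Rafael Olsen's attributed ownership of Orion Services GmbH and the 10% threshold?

By spousal attribution (R3), Rafael Olsen is treated as also owning Elif Olsen's interest in Ironwood Industries Corp, giving 35% + 65% = 100%.
By spousal attribution (R3), Rafael Olsen is treated as also owning Elif Olsen's interest in Ridgefield Group plc, giving 39% + 35% = 74%.
By spousal attribution (R3), Rafael Olsen is treated as owning Elif Olsen's 22% interest in Orion Services GmbH.
Chain via Ironwood Industries Corp. → Brightpath Mining NL (R1): 100% × 79% × 21% = 16.59% of Orion Services GmbH.
Chain via Ridgefield Group plc → Oakhollow Textiles S.p.A. (R1): 74% × 29% × 14% = 3.0044% of Orion Services GmbH.
Direct interest in Orion Services GmbH: 22%.
Aggregating (R2): 16.59% + 3.0044% + 22% = 41.5944%.
41.5944% exceeds the 10% threshold by 31.5944 percentage points.

31.5944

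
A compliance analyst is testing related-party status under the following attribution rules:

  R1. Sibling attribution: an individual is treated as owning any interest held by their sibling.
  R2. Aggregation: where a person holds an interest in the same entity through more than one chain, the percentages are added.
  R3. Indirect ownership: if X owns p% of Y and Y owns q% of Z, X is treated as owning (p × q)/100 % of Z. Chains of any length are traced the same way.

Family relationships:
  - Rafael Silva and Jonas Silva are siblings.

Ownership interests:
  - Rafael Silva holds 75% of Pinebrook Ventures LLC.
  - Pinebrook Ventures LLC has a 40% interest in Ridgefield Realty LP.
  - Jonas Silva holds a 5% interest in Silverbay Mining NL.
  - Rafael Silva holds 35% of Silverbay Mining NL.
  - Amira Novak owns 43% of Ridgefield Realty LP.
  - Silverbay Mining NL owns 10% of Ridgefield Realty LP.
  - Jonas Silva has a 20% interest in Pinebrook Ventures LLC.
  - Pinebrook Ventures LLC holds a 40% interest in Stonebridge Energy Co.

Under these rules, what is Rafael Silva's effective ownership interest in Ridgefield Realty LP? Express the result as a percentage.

42%

By sibling attribution (R1), Rafael Silva is treated as also owning Jonas Silva's interest in Pinebrook Ventures LLC, giving 75% + 20% = 95%.
By sibling attribution (R1), Rafael Silva is treated as also owning Jonas Silva's interest in Silverbay Mining NL, giving 35% + 5% = 40%.
Chain via Pinebrook Ventures LLC (R3): 95% × 40% = 38% of Ridgefield Realty LP.
Chain via Silverbay Mining NL (R3): 40% × 10% = 4% of Ridgefield Realty LP.
Aggregating (R2): 38% + 4% = 42%.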